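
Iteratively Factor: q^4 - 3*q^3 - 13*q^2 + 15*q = (q - 5)*(q^3 + 2*q^2 - 3*q) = (q - 5)*(q + 3)*(q^2 - q) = (q - 5)*(q - 1)*(q + 3)*(q)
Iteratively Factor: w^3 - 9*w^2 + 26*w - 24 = (w - 2)*(w^2 - 7*w + 12) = (w - 3)*(w - 2)*(w - 4)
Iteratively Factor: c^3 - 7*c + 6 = (c + 3)*(c^2 - 3*c + 2) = (c - 1)*(c + 3)*(c - 2)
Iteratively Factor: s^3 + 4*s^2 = (s + 4)*(s^2) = s*(s + 4)*(s)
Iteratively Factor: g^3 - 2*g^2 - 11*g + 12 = (g - 1)*(g^2 - g - 12) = (g - 1)*(g + 3)*(g - 4)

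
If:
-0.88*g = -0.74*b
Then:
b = 1.18918918918919*g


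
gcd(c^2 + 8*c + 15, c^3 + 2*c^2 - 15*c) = c + 5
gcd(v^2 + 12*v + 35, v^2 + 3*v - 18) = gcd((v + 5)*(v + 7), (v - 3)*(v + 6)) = 1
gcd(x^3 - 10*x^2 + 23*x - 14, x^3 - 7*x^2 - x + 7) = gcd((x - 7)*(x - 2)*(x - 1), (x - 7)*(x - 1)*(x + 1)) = x^2 - 8*x + 7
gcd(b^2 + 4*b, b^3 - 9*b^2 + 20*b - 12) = 1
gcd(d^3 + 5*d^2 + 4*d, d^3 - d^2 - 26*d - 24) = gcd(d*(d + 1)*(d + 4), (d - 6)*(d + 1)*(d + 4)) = d^2 + 5*d + 4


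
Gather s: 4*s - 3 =4*s - 3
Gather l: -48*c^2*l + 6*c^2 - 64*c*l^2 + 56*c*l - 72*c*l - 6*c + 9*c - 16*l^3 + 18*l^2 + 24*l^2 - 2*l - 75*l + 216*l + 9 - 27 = 6*c^2 + 3*c - 16*l^3 + l^2*(42 - 64*c) + l*(-48*c^2 - 16*c + 139) - 18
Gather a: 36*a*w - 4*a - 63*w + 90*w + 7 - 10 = a*(36*w - 4) + 27*w - 3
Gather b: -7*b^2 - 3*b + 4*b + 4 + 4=-7*b^2 + b + 8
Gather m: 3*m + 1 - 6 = 3*m - 5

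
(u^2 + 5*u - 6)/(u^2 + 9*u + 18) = (u - 1)/(u + 3)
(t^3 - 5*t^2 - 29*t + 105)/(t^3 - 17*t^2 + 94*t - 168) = (t^2 + 2*t - 15)/(t^2 - 10*t + 24)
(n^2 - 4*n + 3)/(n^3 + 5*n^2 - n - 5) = (n - 3)/(n^2 + 6*n + 5)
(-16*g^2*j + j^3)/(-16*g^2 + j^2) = j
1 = 1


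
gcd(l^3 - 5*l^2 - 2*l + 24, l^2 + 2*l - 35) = 1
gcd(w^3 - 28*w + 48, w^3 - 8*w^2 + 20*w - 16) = w^2 - 6*w + 8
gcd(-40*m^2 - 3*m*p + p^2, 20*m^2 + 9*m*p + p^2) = 5*m + p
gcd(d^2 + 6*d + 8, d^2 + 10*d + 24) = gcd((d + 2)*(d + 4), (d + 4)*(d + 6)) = d + 4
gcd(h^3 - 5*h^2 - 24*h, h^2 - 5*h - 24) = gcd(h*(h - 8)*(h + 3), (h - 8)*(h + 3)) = h^2 - 5*h - 24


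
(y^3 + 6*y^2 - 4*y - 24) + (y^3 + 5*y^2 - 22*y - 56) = 2*y^3 + 11*y^2 - 26*y - 80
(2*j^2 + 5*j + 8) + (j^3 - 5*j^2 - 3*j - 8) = j^3 - 3*j^2 + 2*j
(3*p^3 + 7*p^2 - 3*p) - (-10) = 3*p^3 + 7*p^2 - 3*p + 10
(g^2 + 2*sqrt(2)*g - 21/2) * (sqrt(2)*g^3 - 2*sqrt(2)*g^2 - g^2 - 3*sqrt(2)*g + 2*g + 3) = sqrt(2)*g^5 - 2*sqrt(2)*g^4 + 3*g^4 - 31*sqrt(2)*g^3/2 - 6*g^3 + 3*g^2/2 + 25*sqrt(2)*g^2 - 21*g + 75*sqrt(2)*g/2 - 63/2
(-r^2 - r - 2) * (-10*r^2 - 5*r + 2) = 10*r^4 + 15*r^3 + 23*r^2 + 8*r - 4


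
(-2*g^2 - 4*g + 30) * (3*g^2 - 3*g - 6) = -6*g^4 - 6*g^3 + 114*g^2 - 66*g - 180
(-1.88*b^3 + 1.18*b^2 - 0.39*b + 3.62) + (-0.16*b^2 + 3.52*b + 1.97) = -1.88*b^3 + 1.02*b^2 + 3.13*b + 5.59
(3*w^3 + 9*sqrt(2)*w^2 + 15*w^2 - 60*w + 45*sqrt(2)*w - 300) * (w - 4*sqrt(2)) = 3*w^4 - 3*sqrt(2)*w^3 + 15*w^3 - 132*w^2 - 15*sqrt(2)*w^2 - 660*w + 240*sqrt(2)*w + 1200*sqrt(2)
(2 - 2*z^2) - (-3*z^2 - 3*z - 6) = z^2 + 3*z + 8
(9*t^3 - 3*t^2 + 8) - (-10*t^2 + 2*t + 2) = 9*t^3 + 7*t^2 - 2*t + 6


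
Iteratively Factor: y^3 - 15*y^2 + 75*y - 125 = (y - 5)*(y^2 - 10*y + 25) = (y - 5)^2*(y - 5)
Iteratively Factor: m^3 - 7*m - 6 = (m + 1)*(m^2 - m - 6) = (m + 1)*(m + 2)*(m - 3)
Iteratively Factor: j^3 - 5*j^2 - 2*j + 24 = (j - 3)*(j^2 - 2*j - 8) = (j - 3)*(j + 2)*(j - 4)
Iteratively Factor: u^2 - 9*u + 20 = (u - 5)*(u - 4)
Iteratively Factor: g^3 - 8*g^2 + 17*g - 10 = (g - 1)*(g^2 - 7*g + 10) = (g - 2)*(g - 1)*(g - 5)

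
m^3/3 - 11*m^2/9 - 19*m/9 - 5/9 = (m/3 + 1/3)*(m - 5)*(m + 1/3)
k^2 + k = k*(k + 1)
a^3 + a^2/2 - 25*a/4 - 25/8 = (a - 5/2)*(a + 1/2)*(a + 5/2)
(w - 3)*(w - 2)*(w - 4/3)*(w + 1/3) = w^4 - 6*w^3 + 95*w^2/9 - 34*w/9 - 8/3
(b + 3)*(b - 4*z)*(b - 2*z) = b^3 - 6*b^2*z + 3*b^2 + 8*b*z^2 - 18*b*z + 24*z^2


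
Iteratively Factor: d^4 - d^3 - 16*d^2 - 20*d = (d + 2)*(d^3 - 3*d^2 - 10*d) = (d + 2)^2*(d^2 - 5*d) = d*(d + 2)^2*(d - 5)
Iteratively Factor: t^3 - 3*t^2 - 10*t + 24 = (t - 2)*(t^2 - t - 12) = (t - 2)*(t + 3)*(t - 4)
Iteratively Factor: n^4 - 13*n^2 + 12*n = (n - 1)*(n^3 + n^2 - 12*n) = n*(n - 1)*(n^2 + n - 12) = n*(n - 1)*(n + 4)*(n - 3)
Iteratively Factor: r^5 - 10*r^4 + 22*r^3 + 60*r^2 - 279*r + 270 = (r - 3)*(r^4 - 7*r^3 + r^2 + 63*r - 90) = (r - 3)^2*(r^3 - 4*r^2 - 11*r + 30) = (r - 3)^2*(r - 2)*(r^2 - 2*r - 15) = (r - 5)*(r - 3)^2*(r - 2)*(r + 3)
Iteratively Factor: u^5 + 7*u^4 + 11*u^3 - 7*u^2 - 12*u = (u + 4)*(u^4 + 3*u^3 - u^2 - 3*u) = (u + 1)*(u + 4)*(u^3 + 2*u^2 - 3*u) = u*(u + 1)*(u + 4)*(u^2 + 2*u - 3) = u*(u + 1)*(u + 3)*(u + 4)*(u - 1)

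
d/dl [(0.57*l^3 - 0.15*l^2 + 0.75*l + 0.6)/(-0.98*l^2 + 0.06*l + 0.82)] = (-0.5586*l^4 + 0.0684*l^3 + 2.1282*l^2 + 0.93*l + 0.579)/(0.9604*l^4 - 0.1176*l^3 - 1.6036*l^2 + 0.0984*l + 0.6724)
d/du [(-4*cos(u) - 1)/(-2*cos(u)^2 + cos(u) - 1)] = (-8*sin(u)^2 + 4*cos(u) + 3)*sin(u)/(-cos(u) + cos(2*u) + 2)^2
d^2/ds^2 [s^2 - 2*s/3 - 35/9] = 2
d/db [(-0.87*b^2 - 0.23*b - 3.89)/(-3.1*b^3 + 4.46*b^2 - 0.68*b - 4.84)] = (-2.697*b^4 - 1.426*b^3 - 34.5596*b^2 + 43.1204*b - 1.532)/(9.61*b^6 - 27.652*b^5 + 24.1076*b^4 + 23.9424*b^3 - 42.7104*b^2 + 6.5824*b + 23.4256)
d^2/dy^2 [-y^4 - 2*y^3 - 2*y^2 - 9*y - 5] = -12*y^2 - 12*y - 4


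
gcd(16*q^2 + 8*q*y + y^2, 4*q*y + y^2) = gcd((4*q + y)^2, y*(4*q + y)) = 4*q + y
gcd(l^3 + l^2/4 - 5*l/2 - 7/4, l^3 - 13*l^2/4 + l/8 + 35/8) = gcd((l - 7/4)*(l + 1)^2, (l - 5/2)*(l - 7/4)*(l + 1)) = l^2 - 3*l/4 - 7/4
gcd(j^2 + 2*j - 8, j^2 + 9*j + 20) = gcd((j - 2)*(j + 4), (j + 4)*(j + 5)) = j + 4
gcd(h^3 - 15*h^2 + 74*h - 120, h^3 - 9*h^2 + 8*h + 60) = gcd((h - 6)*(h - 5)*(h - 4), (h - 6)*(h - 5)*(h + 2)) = h^2 - 11*h + 30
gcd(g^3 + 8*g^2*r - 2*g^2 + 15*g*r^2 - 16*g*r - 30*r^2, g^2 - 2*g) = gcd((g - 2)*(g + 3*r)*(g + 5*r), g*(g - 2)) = g - 2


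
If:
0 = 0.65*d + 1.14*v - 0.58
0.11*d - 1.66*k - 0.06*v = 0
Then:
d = 0.892307692307692 - 1.75384615384615*v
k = 0.0591288229842447 - 0.152363299351251*v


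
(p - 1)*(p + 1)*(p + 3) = p^3 + 3*p^2 - p - 3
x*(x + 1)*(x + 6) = x^3 + 7*x^2 + 6*x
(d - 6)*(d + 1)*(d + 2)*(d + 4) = d^4 + d^3 - 28*d^2 - 76*d - 48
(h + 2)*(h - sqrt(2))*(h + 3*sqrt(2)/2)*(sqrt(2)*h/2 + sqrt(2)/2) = sqrt(2)*h^4/2 + h^3/2 + 3*sqrt(2)*h^3/2 - sqrt(2)*h^2/2 + 3*h^2/2 - 9*sqrt(2)*h/2 + h - 3*sqrt(2)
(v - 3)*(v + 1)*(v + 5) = v^3 + 3*v^2 - 13*v - 15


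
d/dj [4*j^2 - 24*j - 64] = 8*j - 24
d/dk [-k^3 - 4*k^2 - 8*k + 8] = -3*k^2 - 8*k - 8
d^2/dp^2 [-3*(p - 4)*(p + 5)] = -6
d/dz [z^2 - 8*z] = 2*z - 8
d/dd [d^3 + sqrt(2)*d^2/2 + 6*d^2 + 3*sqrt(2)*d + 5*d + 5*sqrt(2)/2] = 3*d^2 + sqrt(2)*d + 12*d + 3*sqrt(2) + 5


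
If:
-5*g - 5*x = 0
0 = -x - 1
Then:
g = 1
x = -1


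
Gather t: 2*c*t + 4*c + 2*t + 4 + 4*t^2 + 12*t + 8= 4*c + 4*t^2 + t*(2*c + 14) + 12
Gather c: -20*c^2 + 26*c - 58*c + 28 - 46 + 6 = -20*c^2 - 32*c - 12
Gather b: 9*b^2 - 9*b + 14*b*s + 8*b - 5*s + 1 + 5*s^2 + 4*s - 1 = 9*b^2 + b*(14*s - 1) + 5*s^2 - s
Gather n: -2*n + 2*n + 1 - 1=0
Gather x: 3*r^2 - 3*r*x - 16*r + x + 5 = 3*r^2 - 16*r + x*(1 - 3*r) + 5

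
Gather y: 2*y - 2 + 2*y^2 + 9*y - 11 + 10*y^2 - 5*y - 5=12*y^2 + 6*y - 18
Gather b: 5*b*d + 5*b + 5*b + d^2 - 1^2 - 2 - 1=b*(5*d + 10) + d^2 - 4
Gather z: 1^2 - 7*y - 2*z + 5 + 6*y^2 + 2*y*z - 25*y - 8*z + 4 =6*y^2 - 32*y + z*(2*y - 10) + 10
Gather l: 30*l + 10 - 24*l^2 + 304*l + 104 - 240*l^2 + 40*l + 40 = -264*l^2 + 374*l + 154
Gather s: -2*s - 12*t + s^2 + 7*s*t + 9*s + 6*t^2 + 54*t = s^2 + s*(7*t + 7) + 6*t^2 + 42*t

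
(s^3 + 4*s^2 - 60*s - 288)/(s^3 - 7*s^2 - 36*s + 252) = (s^2 - 2*s - 48)/(s^2 - 13*s + 42)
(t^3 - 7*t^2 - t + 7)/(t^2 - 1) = t - 7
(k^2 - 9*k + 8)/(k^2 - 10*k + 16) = (k - 1)/(k - 2)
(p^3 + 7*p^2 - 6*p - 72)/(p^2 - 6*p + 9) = (p^2 + 10*p + 24)/(p - 3)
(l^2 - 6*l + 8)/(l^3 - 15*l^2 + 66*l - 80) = (l - 4)/(l^2 - 13*l + 40)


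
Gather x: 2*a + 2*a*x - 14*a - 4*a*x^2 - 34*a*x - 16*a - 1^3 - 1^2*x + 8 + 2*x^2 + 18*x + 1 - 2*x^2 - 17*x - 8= -4*a*x^2 - 32*a*x - 28*a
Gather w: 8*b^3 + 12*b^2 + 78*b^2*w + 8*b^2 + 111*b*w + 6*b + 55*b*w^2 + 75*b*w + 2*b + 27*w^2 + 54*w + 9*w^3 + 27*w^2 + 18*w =8*b^3 + 20*b^2 + 8*b + 9*w^3 + w^2*(55*b + 54) + w*(78*b^2 + 186*b + 72)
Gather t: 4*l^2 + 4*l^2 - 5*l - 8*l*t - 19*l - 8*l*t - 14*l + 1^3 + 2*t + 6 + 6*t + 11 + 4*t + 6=8*l^2 - 38*l + t*(12 - 16*l) + 24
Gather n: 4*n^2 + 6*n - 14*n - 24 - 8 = 4*n^2 - 8*n - 32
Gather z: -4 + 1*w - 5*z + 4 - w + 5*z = 0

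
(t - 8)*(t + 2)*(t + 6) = t^3 - 52*t - 96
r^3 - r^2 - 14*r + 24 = (r - 3)*(r - 2)*(r + 4)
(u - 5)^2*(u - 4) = u^3 - 14*u^2 + 65*u - 100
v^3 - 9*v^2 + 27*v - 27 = (v - 3)^3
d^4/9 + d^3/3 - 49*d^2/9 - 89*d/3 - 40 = (d/3 + 1)^2*(d - 8)*(d + 5)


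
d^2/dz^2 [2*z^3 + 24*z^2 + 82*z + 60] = 12*z + 48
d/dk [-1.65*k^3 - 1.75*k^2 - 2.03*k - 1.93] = -4.95*k^2 - 3.5*k - 2.03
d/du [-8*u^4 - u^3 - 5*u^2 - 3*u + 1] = -32*u^3 - 3*u^2 - 10*u - 3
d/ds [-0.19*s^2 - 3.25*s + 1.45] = -0.38*s - 3.25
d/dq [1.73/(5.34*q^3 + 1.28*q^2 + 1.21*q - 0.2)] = (-27.7146*q^2 - 4.4288*q - 2.0933)/(5.34*q^3 + 1.28*q^2 + 1.21*q - 0.2)^2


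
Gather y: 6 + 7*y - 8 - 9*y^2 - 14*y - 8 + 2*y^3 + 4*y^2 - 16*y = 2*y^3 - 5*y^2 - 23*y - 10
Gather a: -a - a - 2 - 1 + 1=-2*a - 2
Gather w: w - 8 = w - 8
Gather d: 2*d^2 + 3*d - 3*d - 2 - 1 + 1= 2*d^2 - 2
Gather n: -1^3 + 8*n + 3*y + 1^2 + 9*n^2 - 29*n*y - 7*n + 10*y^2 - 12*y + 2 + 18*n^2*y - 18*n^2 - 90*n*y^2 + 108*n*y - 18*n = n^2*(18*y - 9) + n*(-90*y^2 + 79*y - 17) + 10*y^2 - 9*y + 2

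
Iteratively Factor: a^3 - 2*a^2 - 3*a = (a)*(a^2 - 2*a - 3) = a*(a - 3)*(a + 1)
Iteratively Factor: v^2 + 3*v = (v)*(v + 3)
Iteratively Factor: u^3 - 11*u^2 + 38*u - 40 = (u - 4)*(u^2 - 7*u + 10) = (u - 5)*(u - 4)*(u - 2)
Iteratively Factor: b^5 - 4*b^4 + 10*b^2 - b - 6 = (b + 1)*(b^4 - 5*b^3 + 5*b^2 + 5*b - 6) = (b + 1)^2*(b^3 - 6*b^2 + 11*b - 6) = (b - 2)*(b + 1)^2*(b^2 - 4*b + 3) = (b - 3)*(b - 2)*(b + 1)^2*(b - 1)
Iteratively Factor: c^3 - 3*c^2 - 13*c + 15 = (c + 3)*(c^2 - 6*c + 5) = (c - 5)*(c + 3)*(c - 1)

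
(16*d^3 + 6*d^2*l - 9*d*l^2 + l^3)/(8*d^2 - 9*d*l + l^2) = (2*d^2 + d*l - l^2)/(d - l)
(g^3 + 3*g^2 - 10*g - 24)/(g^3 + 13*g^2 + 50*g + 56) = (g - 3)/(g + 7)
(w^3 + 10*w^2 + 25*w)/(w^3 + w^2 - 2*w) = (w^2 + 10*w + 25)/(w^2 + w - 2)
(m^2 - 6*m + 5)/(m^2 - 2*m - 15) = (m - 1)/(m + 3)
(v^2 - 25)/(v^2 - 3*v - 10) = (v + 5)/(v + 2)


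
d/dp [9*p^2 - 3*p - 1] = 18*p - 3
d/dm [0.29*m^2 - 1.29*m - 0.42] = 0.58*m - 1.29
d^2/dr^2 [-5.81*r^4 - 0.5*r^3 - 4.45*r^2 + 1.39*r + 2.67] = -69.72*r^2 - 3.0*r - 8.9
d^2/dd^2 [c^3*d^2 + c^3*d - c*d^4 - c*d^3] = 2*c*(c^2 - 6*d^2 - 3*d)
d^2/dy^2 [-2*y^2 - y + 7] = -4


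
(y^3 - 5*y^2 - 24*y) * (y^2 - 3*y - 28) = y^5 - 8*y^4 - 37*y^3 + 212*y^2 + 672*y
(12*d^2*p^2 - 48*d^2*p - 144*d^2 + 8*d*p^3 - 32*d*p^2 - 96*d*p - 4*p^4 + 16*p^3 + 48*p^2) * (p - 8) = 12*d^2*p^3 - 144*d^2*p^2 + 240*d^2*p + 1152*d^2 + 8*d*p^4 - 96*d*p^3 + 160*d*p^2 + 768*d*p - 4*p^5 + 48*p^4 - 80*p^3 - 384*p^2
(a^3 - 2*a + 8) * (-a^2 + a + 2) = -a^5 + a^4 + 4*a^3 - 10*a^2 + 4*a + 16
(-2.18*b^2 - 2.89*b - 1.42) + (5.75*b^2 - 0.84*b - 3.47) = 3.57*b^2 - 3.73*b - 4.89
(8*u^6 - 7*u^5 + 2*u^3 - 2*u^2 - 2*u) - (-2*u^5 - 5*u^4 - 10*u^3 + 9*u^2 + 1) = 8*u^6 - 5*u^5 + 5*u^4 + 12*u^3 - 11*u^2 - 2*u - 1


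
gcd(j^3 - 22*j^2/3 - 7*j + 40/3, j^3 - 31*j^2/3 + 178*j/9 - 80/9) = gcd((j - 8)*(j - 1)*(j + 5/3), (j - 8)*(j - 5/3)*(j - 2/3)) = j - 8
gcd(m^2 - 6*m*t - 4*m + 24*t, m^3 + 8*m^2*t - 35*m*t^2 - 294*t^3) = -m + 6*t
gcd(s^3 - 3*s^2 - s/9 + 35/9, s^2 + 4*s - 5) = 1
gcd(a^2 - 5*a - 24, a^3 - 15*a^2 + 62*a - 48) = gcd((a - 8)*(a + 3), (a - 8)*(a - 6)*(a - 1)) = a - 8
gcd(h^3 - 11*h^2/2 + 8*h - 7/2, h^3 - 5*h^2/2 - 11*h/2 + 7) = h^2 - 9*h/2 + 7/2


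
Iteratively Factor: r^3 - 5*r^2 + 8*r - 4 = (r - 2)*(r^2 - 3*r + 2) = (r - 2)*(r - 1)*(r - 2)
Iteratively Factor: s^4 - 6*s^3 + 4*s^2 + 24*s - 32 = (s - 4)*(s^3 - 2*s^2 - 4*s + 8) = (s - 4)*(s - 2)*(s^2 - 4) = (s - 4)*(s - 2)^2*(s + 2)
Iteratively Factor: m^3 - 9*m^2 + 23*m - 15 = (m - 5)*(m^2 - 4*m + 3) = (m - 5)*(m - 1)*(m - 3)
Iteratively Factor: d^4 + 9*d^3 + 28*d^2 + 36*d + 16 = (d + 1)*(d^3 + 8*d^2 + 20*d + 16) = (d + 1)*(d + 2)*(d^2 + 6*d + 8) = (d + 1)*(d + 2)^2*(d + 4)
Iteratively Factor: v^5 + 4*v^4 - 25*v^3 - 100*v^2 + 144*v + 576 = (v + 4)*(v^4 - 25*v^2 + 144) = (v + 3)*(v + 4)*(v^3 - 3*v^2 - 16*v + 48) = (v + 3)*(v + 4)^2*(v^2 - 7*v + 12) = (v - 4)*(v + 3)*(v + 4)^2*(v - 3)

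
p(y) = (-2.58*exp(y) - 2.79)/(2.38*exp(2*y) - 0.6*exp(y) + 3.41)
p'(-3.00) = -0.04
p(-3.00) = -0.86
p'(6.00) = 0.00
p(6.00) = 0.00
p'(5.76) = 0.00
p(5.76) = -0.00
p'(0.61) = 0.60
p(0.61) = -0.73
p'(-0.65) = -0.07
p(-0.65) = -1.10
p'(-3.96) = -0.02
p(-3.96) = -0.84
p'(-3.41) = -0.03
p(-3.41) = -0.85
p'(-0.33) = 0.09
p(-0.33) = -1.10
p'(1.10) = 0.48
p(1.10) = -0.46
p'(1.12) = 0.47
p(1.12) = -0.45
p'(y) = (-2.58*exp(y) - 2.79)*(-4.76*exp(2*y) + 0.6*exp(y))/(2.38*exp(2*y) - 0.6*exp(y) + 3.41)^2 - 2.58*exp(y)/(2.38*exp(2*y) - 0.6*exp(y) + 3.41)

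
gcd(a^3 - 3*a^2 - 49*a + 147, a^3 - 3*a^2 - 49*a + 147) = a^3 - 3*a^2 - 49*a + 147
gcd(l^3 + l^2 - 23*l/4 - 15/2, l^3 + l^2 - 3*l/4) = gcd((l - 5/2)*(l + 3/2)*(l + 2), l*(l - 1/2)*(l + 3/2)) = l + 3/2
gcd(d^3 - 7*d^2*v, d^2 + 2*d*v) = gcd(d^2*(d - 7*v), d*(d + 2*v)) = d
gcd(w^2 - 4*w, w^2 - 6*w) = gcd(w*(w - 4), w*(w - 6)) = w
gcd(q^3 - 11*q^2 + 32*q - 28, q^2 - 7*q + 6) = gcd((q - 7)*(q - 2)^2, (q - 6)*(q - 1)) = 1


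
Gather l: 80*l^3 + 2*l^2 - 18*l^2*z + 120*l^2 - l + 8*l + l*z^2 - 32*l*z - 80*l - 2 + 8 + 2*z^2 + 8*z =80*l^3 + l^2*(122 - 18*z) + l*(z^2 - 32*z - 73) + 2*z^2 + 8*z + 6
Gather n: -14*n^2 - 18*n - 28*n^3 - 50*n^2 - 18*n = -28*n^3 - 64*n^2 - 36*n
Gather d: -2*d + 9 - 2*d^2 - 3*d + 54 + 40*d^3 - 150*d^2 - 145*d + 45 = 40*d^3 - 152*d^2 - 150*d + 108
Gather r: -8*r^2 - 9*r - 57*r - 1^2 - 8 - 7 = -8*r^2 - 66*r - 16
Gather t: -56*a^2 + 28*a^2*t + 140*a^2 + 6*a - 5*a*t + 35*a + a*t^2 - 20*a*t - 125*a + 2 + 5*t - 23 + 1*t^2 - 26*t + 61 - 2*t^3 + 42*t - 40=84*a^2 - 84*a - 2*t^3 + t^2*(a + 1) + t*(28*a^2 - 25*a + 21)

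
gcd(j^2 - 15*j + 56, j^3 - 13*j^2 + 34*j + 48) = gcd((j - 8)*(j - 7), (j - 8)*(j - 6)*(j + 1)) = j - 8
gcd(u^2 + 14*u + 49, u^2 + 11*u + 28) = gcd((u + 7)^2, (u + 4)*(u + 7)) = u + 7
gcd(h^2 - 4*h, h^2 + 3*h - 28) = h - 4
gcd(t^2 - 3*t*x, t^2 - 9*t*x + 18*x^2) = -t + 3*x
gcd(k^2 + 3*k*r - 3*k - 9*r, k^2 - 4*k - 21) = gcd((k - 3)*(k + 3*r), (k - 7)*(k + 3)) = 1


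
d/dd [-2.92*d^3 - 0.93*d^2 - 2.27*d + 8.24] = -8.76*d^2 - 1.86*d - 2.27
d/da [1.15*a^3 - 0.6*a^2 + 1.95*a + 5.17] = 3.45*a^2 - 1.2*a + 1.95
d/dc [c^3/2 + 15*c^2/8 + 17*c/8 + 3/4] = 3*c^2/2 + 15*c/4 + 17/8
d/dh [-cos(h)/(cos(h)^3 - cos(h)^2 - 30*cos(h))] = (1 - 2*cos(h))*sin(h)/(sin(h)^2 + cos(h) + 29)^2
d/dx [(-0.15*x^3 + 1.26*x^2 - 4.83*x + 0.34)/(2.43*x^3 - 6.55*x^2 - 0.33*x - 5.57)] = (2.22044604925031e-16*x^5 - 2.0793*x^4 + 23.5728*x^3 - 32.0244*x^2 - 9.5824*x + 27.0153)/(5.9049*x^6 - 31.833*x^5 + 41.2987*x^4 - 22.7472*x^3 + 73.0759*x^2 + 3.6762*x + 31.0249)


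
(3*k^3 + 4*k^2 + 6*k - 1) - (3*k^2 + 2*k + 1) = 3*k^3 + k^2 + 4*k - 2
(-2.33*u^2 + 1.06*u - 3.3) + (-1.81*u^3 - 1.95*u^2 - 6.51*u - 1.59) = -1.81*u^3 - 4.28*u^2 - 5.45*u - 4.89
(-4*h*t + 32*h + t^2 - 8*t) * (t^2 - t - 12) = -4*h*t^3 + 36*h*t^2 + 16*h*t - 384*h + t^4 - 9*t^3 - 4*t^2 + 96*t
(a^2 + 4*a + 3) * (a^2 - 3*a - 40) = a^4 + a^3 - 49*a^2 - 169*a - 120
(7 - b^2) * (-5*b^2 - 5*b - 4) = 5*b^4 + 5*b^3 - 31*b^2 - 35*b - 28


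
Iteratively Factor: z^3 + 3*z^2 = (z)*(z^2 + 3*z) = z^2*(z + 3)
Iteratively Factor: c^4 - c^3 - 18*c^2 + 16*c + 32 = (c - 2)*(c^3 + c^2 - 16*c - 16) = (c - 2)*(c + 4)*(c^2 - 3*c - 4) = (c - 4)*(c - 2)*(c + 4)*(c + 1)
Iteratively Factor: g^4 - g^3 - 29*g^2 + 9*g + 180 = (g + 4)*(g^3 - 5*g^2 - 9*g + 45) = (g + 3)*(g + 4)*(g^2 - 8*g + 15) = (g - 3)*(g + 3)*(g + 4)*(g - 5)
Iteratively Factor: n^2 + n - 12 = (n + 4)*(n - 3)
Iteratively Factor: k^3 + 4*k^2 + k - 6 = (k + 3)*(k^2 + k - 2) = (k - 1)*(k + 3)*(k + 2)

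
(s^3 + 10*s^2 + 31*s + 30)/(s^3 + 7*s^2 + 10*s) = (s + 3)/s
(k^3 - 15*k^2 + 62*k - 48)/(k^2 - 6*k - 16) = (k^2 - 7*k + 6)/(k + 2)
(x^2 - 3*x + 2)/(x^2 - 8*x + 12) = (x - 1)/(x - 6)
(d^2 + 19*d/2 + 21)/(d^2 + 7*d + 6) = (d + 7/2)/(d + 1)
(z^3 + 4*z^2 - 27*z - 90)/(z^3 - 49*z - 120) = (z^2 + z - 30)/(z^2 - 3*z - 40)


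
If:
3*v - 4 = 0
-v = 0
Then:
No Solution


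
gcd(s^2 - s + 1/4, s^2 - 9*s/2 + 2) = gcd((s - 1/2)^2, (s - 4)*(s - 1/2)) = s - 1/2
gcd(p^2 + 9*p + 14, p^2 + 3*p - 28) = p + 7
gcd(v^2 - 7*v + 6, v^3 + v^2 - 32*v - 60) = v - 6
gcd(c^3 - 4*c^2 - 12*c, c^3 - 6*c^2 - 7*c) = c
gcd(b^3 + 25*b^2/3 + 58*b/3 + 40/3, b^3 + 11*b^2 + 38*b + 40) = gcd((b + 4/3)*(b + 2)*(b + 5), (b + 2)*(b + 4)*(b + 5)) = b^2 + 7*b + 10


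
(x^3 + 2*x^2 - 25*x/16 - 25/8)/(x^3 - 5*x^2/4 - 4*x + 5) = (x + 5/4)/(x - 2)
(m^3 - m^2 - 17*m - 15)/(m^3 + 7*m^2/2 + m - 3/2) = 2*(m - 5)/(2*m - 1)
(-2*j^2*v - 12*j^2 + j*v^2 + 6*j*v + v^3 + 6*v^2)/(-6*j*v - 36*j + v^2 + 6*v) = (-2*j^2 + j*v + v^2)/(-6*j + v)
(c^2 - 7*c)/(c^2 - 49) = c/(c + 7)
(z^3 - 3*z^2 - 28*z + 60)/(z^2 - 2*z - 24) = (z^2 + 3*z - 10)/(z + 4)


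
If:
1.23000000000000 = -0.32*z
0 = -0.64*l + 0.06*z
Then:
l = -0.36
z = -3.84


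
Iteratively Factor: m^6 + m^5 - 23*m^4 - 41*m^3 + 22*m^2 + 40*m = (m)*(m^5 + m^4 - 23*m^3 - 41*m^2 + 22*m + 40) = m*(m + 1)*(m^4 - 23*m^2 - 18*m + 40) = m*(m - 1)*(m + 1)*(m^3 + m^2 - 22*m - 40) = m*(m - 1)*(m + 1)*(m + 4)*(m^2 - 3*m - 10) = m*(m - 5)*(m - 1)*(m + 1)*(m + 4)*(m + 2)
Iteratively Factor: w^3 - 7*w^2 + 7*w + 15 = (w - 3)*(w^2 - 4*w - 5) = (w - 5)*(w - 3)*(w + 1)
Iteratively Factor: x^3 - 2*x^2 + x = (x - 1)*(x^2 - x) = x*(x - 1)*(x - 1)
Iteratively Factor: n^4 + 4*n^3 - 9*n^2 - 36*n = (n - 3)*(n^3 + 7*n^2 + 12*n) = (n - 3)*(n + 3)*(n^2 + 4*n) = (n - 3)*(n + 3)*(n + 4)*(n)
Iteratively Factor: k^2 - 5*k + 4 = (k - 4)*(k - 1)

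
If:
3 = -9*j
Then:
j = -1/3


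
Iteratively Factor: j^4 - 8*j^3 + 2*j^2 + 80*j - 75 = (j + 3)*(j^3 - 11*j^2 + 35*j - 25) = (j - 5)*(j + 3)*(j^2 - 6*j + 5) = (j - 5)*(j - 1)*(j + 3)*(j - 5)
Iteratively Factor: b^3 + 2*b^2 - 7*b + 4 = (b - 1)*(b^2 + 3*b - 4) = (b - 1)^2*(b + 4)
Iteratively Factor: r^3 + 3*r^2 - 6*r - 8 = (r + 1)*(r^2 + 2*r - 8) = (r - 2)*(r + 1)*(r + 4)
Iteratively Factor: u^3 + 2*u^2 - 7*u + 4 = (u + 4)*(u^2 - 2*u + 1) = (u - 1)*(u + 4)*(u - 1)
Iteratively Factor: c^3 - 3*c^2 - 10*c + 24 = (c + 3)*(c^2 - 6*c + 8) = (c - 4)*(c + 3)*(c - 2)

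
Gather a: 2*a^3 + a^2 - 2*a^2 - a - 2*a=2*a^3 - a^2 - 3*a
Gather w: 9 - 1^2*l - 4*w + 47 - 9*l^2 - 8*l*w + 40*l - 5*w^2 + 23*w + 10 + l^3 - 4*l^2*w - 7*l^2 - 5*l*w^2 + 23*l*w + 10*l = l^3 - 16*l^2 + 49*l + w^2*(-5*l - 5) + w*(-4*l^2 + 15*l + 19) + 66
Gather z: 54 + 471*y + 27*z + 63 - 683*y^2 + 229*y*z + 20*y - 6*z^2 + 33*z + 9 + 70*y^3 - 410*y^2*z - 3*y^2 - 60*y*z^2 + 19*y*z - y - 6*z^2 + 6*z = 70*y^3 - 686*y^2 + 490*y + z^2*(-60*y - 12) + z*(-410*y^2 + 248*y + 66) + 126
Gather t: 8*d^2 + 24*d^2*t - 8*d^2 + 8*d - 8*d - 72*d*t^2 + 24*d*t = -72*d*t^2 + t*(24*d^2 + 24*d)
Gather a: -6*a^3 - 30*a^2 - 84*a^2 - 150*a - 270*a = -6*a^3 - 114*a^2 - 420*a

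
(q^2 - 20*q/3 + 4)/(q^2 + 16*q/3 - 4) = (q - 6)/(q + 6)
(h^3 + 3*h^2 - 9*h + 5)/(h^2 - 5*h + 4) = (h^2 + 4*h - 5)/(h - 4)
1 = 1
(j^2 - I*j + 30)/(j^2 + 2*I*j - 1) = (j^2 - I*j + 30)/(j^2 + 2*I*j - 1)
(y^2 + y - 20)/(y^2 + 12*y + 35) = (y - 4)/(y + 7)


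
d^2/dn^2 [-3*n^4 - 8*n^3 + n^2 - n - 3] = -36*n^2 - 48*n + 2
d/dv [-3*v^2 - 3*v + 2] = -6*v - 3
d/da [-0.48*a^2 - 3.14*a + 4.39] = -0.96*a - 3.14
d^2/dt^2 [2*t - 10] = 0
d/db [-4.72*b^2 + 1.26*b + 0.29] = 1.26 - 9.44*b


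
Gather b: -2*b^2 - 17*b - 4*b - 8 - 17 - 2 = -2*b^2 - 21*b - 27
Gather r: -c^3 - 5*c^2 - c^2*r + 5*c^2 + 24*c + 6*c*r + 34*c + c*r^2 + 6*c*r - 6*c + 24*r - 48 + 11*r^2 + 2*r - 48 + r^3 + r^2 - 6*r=-c^3 + 52*c + r^3 + r^2*(c + 12) + r*(-c^2 + 12*c + 20) - 96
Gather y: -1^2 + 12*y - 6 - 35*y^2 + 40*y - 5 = -35*y^2 + 52*y - 12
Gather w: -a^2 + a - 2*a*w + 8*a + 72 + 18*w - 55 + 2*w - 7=-a^2 + 9*a + w*(20 - 2*a) + 10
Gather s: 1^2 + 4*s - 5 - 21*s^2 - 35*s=-21*s^2 - 31*s - 4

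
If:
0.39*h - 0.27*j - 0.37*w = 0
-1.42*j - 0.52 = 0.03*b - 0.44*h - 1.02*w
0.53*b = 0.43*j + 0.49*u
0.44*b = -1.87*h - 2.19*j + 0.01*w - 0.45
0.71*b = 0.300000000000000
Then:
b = 0.42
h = -0.03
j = -0.27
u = 0.69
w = 0.16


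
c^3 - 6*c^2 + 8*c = c*(c - 4)*(c - 2)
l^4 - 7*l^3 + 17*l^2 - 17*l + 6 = (l - 3)*(l - 2)*(l - 1)^2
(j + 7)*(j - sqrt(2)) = j^2 - sqrt(2)*j + 7*j - 7*sqrt(2)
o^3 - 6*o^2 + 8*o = o*(o - 4)*(o - 2)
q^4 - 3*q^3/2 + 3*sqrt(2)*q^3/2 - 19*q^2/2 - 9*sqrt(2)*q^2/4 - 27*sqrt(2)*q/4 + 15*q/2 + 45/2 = (q - 3)*(q + 3/2)*(q - sqrt(2))*(q + 5*sqrt(2)/2)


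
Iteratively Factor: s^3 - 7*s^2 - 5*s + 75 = (s + 3)*(s^2 - 10*s + 25) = (s - 5)*(s + 3)*(s - 5)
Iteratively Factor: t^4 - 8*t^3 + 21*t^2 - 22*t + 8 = (t - 4)*(t^3 - 4*t^2 + 5*t - 2) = (t - 4)*(t - 2)*(t^2 - 2*t + 1) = (t - 4)*(t - 2)*(t - 1)*(t - 1)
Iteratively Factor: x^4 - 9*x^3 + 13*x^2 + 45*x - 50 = (x - 5)*(x^3 - 4*x^2 - 7*x + 10) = (x - 5)*(x + 2)*(x^2 - 6*x + 5) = (x - 5)*(x - 1)*(x + 2)*(x - 5)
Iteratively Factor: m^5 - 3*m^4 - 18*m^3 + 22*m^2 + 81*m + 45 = (m - 3)*(m^4 - 18*m^2 - 32*m - 15) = (m - 3)*(m + 3)*(m^3 - 3*m^2 - 9*m - 5) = (m - 3)*(m + 1)*(m + 3)*(m^2 - 4*m - 5) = (m - 3)*(m + 1)^2*(m + 3)*(m - 5)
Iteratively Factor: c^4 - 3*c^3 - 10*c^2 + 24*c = (c - 2)*(c^3 - c^2 - 12*c) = (c - 2)*(c + 3)*(c^2 - 4*c) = c*(c - 2)*(c + 3)*(c - 4)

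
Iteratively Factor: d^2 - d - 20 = (d + 4)*(d - 5)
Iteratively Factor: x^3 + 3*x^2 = (x)*(x^2 + 3*x) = x^2*(x + 3)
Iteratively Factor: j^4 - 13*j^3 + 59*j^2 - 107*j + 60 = (j - 3)*(j^3 - 10*j^2 + 29*j - 20) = (j - 4)*(j - 3)*(j^2 - 6*j + 5) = (j - 5)*(j - 4)*(j - 3)*(j - 1)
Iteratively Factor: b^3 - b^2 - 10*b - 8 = (b + 2)*(b^2 - 3*b - 4) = (b - 4)*(b + 2)*(b + 1)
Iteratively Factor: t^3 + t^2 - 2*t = (t + 2)*(t^2 - t) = (t - 1)*(t + 2)*(t)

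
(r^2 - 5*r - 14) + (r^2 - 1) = 2*r^2 - 5*r - 15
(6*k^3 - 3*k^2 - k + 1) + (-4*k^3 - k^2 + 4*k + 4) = 2*k^3 - 4*k^2 + 3*k + 5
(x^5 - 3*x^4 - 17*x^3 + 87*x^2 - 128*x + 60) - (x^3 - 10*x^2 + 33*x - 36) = x^5 - 3*x^4 - 18*x^3 + 97*x^2 - 161*x + 96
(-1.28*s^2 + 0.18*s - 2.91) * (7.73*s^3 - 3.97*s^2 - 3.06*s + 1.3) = -9.8944*s^5 + 6.473*s^4 - 19.2921*s^3 + 9.3379*s^2 + 9.1386*s - 3.783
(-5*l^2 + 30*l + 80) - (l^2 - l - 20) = -6*l^2 + 31*l + 100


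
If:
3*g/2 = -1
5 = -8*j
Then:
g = -2/3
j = -5/8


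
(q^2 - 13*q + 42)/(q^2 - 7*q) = (q - 6)/q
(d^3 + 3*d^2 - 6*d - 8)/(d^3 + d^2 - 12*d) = (d^2 - d - 2)/(d*(d - 3))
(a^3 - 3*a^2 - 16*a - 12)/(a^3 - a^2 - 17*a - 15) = (a^2 - 4*a - 12)/(a^2 - 2*a - 15)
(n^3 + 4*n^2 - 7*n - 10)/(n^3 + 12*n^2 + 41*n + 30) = (n - 2)/(n + 6)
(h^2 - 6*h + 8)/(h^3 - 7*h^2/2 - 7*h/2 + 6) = 2*(h - 2)/(2*h^2 + h - 3)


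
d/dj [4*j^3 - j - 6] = 12*j^2 - 1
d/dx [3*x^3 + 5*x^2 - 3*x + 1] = 9*x^2 + 10*x - 3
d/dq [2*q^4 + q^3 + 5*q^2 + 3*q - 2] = 8*q^3 + 3*q^2 + 10*q + 3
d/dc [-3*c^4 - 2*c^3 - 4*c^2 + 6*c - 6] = -12*c^3 - 6*c^2 - 8*c + 6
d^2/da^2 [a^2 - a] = 2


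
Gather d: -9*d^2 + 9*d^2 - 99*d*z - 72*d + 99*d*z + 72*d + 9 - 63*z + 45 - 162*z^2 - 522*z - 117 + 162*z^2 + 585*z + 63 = 0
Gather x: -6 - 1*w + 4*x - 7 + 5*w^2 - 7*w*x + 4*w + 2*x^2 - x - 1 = 5*w^2 + 3*w + 2*x^2 + x*(3 - 7*w) - 14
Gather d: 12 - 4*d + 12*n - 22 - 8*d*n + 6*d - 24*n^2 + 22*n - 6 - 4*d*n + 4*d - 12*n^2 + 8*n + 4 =d*(6 - 12*n) - 36*n^2 + 42*n - 12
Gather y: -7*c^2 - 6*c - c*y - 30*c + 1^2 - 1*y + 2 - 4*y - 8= -7*c^2 - 36*c + y*(-c - 5) - 5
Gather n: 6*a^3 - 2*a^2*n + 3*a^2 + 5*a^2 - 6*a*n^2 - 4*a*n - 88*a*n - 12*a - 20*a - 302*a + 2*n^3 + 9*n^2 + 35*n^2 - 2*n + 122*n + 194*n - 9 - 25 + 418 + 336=6*a^3 + 8*a^2 - 334*a + 2*n^3 + n^2*(44 - 6*a) + n*(-2*a^2 - 92*a + 314) + 720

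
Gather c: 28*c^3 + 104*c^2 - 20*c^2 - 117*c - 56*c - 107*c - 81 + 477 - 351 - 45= 28*c^3 + 84*c^2 - 280*c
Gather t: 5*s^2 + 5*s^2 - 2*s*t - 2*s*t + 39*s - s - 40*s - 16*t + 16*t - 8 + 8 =10*s^2 - 4*s*t - 2*s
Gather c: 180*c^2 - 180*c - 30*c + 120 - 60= 180*c^2 - 210*c + 60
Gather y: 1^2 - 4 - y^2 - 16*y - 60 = -y^2 - 16*y - 63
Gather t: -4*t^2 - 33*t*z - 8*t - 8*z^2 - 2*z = -4*t^2 + t*(-33*z - 8) - 8*z^2 - 2*z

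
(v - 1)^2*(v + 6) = v^3 + 4*v^2 - 11*v + 6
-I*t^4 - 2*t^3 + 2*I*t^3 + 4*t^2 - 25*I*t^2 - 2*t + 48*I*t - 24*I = (t - 1)*(t - 6*I)*(t + 4*I)*(-I*t + I)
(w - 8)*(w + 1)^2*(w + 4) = w^4 - 2*w^3 - 39*w^2 - 68*w - 32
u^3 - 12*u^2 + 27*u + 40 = (u - 8)*(u - 5)*(u + 1)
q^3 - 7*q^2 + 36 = (q - 6)*(q - 3)*(q + 2)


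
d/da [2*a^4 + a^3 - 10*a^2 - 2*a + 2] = 8*a^3 + 3*a^2 - 20*a - 2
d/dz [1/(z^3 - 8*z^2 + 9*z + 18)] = (-3*z^2 + 16*z - 9)/(z^3 - 8*z^2 + 9*z + 18)^2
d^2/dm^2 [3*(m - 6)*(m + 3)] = 6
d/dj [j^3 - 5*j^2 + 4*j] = 3*j^2 - 10*j + 4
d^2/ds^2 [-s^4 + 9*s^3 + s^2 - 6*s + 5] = -12*s^2 + 54*s + 2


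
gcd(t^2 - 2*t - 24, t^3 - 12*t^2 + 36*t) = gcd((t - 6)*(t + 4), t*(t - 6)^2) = t - 6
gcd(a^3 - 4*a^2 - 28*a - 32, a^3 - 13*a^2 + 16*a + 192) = a - 8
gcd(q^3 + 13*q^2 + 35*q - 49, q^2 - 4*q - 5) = 1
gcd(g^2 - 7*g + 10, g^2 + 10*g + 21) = 1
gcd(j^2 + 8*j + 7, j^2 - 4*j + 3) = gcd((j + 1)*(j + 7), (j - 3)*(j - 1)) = 1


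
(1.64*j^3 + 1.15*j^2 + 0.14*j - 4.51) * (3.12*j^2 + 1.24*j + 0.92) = 5.1168*j^5 + 5.6216*j^4 + 3.3716*j^3 - 12.8396*j^2 - 5.4636*j - 4.1492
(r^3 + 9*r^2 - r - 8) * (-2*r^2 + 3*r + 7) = -2*r^5 - 15*r^4 + 36*r^3 + 76*r^2 - 31*r - 56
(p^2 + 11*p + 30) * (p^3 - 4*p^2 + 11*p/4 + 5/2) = p^5 + 7*p^4 - 45*p^3/4 - 349*p^2/4 + 110*p + 75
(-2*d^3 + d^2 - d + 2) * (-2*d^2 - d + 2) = 4*d^5 - 3*d^3 - d^2 - 4*d + 4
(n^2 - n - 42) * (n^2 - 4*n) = n^4 - 5*n^3 - 38*n^2 + 168*n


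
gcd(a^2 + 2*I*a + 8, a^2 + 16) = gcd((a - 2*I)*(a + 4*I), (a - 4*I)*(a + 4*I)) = a + 4*I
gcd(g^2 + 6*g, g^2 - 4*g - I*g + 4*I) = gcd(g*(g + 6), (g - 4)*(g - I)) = 1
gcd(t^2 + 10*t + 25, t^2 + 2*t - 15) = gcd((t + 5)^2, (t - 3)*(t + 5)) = t + 5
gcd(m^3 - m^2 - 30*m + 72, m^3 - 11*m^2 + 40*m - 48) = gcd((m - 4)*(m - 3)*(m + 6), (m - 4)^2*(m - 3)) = m^2 - 7*m + 12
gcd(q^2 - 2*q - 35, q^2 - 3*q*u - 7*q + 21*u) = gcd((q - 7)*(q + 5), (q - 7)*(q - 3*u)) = q - 7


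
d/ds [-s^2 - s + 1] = -2*s - 1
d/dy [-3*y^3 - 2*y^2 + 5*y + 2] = -9*y^2 - 4*y + 5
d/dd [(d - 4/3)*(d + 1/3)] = 2*d - 1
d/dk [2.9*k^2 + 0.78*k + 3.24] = 5.8*k + 0.78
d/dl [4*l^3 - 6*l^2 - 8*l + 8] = 12*l^2 - 12*l - 8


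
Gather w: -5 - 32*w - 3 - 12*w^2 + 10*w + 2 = -12*w^2 - 22*w - 6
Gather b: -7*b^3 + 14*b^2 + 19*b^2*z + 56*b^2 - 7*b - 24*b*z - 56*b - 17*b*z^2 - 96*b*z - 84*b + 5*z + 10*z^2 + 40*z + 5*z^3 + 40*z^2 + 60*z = -7*b^3 + b^2*(19*z + 70) + b*(-17*z^2 - 120*z - 147) + 5*z^3 + 50*z^2 + 105*z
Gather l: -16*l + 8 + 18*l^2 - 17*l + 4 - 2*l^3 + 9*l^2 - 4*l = -2*l^3 + 27*l^2 - 37*l + 12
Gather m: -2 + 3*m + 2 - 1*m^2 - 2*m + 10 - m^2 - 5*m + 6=-2*m^2 - 4*m + 16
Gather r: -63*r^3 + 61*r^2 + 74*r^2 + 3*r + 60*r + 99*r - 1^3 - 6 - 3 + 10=-63*r^3 + 135*r^2 + 162*r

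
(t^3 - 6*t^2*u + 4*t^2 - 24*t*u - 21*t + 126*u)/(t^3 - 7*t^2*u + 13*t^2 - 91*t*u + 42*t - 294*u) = (t^2 - 6*t*u - 3*t + 18*u)/(t^2 - 7*t*u + 6*t - 42*u)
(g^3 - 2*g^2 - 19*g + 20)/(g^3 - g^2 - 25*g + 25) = (g + 4)/(g + 5)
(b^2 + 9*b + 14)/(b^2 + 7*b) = (b + 2)/b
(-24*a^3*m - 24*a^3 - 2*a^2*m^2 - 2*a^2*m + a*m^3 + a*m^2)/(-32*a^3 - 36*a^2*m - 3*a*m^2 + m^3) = a*(6*a*m + 6*a - m^2 - m)/(8*a^2 + 7*a*m - m^2)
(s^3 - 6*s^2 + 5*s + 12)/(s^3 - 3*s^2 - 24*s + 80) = (s^2 - 2*s - 3)/(s^2 + s - 20)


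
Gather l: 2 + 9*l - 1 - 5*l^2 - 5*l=-5*l^2 + 4*l + 1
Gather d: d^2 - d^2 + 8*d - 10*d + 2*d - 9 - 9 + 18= 0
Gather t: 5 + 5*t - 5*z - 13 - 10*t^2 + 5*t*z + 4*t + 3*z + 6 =-10*t^2 + t*(5*z + 9) - 2*z - 2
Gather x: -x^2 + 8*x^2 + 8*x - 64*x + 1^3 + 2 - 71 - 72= 7*x^2 - 56*x - 140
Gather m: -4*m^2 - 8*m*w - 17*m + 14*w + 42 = -4*m^2 + m*(-8*w - 17) + 14*w + 42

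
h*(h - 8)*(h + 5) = h^3 - 3*h^2 - 40*h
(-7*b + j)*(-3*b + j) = 21*b^2 - 10*b*j + j^2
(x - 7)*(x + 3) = x^2 - 4*x - 21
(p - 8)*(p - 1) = p^2 - 9*p + 8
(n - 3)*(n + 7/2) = n^2 + n/2 - 21/2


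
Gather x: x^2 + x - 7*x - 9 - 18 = x^2 - 6*x - 27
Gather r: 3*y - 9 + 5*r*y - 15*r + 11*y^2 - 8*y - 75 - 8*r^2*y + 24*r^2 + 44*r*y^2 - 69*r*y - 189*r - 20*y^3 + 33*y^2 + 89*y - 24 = r^2*(24 - 8*y) + r*(44*y^2 - 64*y - 204) - 20*y^3 + 44*y^2 + 84*y - 108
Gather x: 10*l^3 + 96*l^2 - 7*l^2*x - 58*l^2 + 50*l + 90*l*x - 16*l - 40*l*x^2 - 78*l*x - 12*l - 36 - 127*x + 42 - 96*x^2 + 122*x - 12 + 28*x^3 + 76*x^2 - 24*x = 10*l^3 + 38*l^2 + 22*l + 28*x^3 + x^2*(-40*l - 20) + x*(-7*l^2 + 12*l - 29) - 6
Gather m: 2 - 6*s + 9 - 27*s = 11 - 33*s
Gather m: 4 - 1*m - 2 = 2 - m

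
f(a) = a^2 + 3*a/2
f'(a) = 2*a + 3/2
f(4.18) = 23.74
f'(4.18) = 9.86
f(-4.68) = 14.88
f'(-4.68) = -7.86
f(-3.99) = 9.94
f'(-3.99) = -6.48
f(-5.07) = 18.10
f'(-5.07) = -8.64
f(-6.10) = 28.06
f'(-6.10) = -10.70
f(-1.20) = -0.36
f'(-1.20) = -0.90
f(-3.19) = 5.39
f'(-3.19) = -4.88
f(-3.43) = 6.62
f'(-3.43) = -5.36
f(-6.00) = 27.00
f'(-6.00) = -10.50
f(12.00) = 162.00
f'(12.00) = 25.50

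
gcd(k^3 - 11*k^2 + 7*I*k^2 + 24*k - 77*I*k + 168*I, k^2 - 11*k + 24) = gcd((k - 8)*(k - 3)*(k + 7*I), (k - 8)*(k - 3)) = k^2 - 11*k + 24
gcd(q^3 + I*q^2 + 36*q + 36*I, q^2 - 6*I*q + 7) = q + I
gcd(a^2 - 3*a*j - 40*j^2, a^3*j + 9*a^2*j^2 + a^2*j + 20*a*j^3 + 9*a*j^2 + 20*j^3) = a + 5*j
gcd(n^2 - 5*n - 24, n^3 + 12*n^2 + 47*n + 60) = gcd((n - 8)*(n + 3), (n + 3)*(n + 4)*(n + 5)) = n + 3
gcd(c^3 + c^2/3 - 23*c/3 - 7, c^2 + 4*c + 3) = c + 1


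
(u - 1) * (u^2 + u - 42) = u^3 - 43*u + 42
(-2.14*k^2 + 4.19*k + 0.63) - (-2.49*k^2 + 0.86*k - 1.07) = 0.35*k^2 + 3.33*k + 1.7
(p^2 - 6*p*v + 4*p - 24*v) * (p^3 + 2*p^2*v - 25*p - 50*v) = p^5 - 4*p^4*v + 4*p^4 - 12*p^3*v^2 - 16*p^3*v - 25*p^3 - 48*p^2*v^2 + 100*p^2*v - 100*p^2 + 300*p*v^2 + 400*p*v + 1200*v^2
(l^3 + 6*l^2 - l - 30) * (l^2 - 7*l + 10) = l^5 - l^4 - 33*l^3 + 37*l^2 + 200*l - 300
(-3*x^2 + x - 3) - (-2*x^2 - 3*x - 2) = -x^2 + 4*x - 1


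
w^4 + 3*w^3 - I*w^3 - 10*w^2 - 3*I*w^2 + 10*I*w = w*(w - 2)*(w + 5)*(w - I)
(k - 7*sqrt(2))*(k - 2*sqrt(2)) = k^2 - 9*sqrt(2)*k + 28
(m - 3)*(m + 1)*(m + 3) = m^3 + m^2 - 9*m - 9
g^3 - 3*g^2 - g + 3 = (g - 3)*(g - 1)*(g + 1)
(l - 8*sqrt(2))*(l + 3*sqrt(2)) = l^2 - 5*sqrt(2)*l - 48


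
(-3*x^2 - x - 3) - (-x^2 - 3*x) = -2*x^2 + 2*x - 3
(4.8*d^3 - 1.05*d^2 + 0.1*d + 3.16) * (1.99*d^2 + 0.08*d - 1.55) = 9.552*d^5 - 1.7055*d^4 - 7.325*d^3 + 7.9239*d^2 + 0.0978*d - 4.898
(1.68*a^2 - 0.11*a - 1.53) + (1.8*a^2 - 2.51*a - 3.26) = 3.48*a^2 - 2.62*a - 4.79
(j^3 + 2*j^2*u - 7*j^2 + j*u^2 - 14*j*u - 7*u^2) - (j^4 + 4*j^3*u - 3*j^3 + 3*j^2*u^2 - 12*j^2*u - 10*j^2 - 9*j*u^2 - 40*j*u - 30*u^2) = -j^4 - 4*j^3*u + 4*j^3 - 3*j^2*u^2 + 14*j^2*u + 3*j^2 + 10*j*u^2 + 26*j*u + 23*u^2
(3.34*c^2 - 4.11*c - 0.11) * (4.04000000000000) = 13.4936*c^2 - 16.6044*c - 0.4444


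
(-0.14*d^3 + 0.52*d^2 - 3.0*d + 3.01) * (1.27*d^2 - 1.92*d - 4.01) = -0.1778*d^5 + 0.9292*d^4 - 4.247*d^3 + 7.4975*d^2 + 6.2508*d - 12.0701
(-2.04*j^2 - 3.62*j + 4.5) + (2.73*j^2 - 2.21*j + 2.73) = 0.69*j^2 - 5.83*j + 7.23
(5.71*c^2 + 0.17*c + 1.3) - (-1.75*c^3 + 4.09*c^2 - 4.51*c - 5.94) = 1.75*c^3 + 1.62*c^2 + 4.68*c + 7.24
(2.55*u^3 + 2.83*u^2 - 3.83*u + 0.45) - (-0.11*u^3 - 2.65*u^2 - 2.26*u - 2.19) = 2.66*u^3 + 5.48*u^2 - 1.57*u + 2.64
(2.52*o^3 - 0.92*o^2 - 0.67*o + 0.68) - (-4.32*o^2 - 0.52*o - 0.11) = 2.52*o^3 + 3.4*o^2 - 0.15*o + 0.79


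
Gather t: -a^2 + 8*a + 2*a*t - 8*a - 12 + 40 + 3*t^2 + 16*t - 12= -a^2 + 3*t^2 + t*(2*a + 16) + 16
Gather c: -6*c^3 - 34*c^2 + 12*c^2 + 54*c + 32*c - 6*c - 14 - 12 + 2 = -6*c^3 - 22*c^2 + 80*c - 24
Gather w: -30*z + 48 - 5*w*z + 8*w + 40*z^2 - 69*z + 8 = w*(8 - 5*z) + 40*z^2 - 99*z + 56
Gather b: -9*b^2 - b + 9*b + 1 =-9*b^2 + 8*b + 1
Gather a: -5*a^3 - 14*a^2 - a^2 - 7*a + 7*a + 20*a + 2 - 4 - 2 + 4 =-5*a^3 - 15*a^2 + 20*a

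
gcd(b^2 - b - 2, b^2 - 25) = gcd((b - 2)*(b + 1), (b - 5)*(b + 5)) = 1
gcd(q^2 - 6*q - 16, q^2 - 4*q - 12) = q + 2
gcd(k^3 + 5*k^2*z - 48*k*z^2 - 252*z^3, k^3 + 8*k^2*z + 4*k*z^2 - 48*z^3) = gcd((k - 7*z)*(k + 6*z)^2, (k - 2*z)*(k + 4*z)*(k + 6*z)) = k + 6*z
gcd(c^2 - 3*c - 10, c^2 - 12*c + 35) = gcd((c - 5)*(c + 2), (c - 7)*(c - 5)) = c - 5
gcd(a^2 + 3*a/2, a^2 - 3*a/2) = a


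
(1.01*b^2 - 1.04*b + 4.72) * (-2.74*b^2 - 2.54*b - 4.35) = -2.7674*b^4 + 0.2842*b^3 - 14.6847*b^2 - 7.4648*b - 20.532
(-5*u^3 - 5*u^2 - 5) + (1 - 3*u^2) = -5*u^3 - 8*u^2 - 4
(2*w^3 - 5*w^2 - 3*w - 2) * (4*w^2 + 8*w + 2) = 8*w^5 - 4*w^4 - 48*w^3 - 42*w^2 - 22*w - 4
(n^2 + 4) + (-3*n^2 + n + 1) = -2*n^2 + n + 5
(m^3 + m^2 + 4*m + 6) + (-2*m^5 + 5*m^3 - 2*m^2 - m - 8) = -2*m^5 + 6*m^3 - m^2 + 3*m - 2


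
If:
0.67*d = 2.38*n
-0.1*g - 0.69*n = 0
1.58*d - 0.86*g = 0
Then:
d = 0.00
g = 0.00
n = 0.00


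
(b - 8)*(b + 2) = b^2 - 6*b - 16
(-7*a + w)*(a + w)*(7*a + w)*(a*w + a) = -49*a^4*w - 49*a^4 - 49*a^3*w^2 - 49*a^3*w + a^2*w^3 + a^2*w^2 + a*w^4 + a*w^3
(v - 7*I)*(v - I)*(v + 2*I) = v^3 - 6*I*v^2 + 9*v - 14*I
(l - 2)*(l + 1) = l^2 - l - 2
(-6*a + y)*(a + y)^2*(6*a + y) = -36*a^4 - 72*a^3*y - 35*a^2*y^2 + 2*a*y^3 + y^4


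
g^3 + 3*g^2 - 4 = (g - 1)*(g + 2)^2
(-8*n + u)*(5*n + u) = -40*n^2 - 3*n*u + u^2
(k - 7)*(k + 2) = k^2 - 5*k - 14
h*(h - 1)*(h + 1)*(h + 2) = h^4 + 2*h^3 - h^2 - 2*h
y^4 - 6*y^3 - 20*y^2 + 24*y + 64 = (y - 8)*(y - 2)*(y + 2)^2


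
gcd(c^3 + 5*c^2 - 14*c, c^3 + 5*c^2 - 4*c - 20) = c - 2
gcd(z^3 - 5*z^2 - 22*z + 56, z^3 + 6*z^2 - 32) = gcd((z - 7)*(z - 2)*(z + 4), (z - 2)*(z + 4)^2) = z^2 + 2*z - 8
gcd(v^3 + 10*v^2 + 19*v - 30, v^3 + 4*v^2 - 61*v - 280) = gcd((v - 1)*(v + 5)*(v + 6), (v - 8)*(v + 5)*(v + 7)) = v + 5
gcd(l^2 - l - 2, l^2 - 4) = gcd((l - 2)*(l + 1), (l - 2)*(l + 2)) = l - 2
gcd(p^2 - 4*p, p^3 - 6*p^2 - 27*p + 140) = p - 4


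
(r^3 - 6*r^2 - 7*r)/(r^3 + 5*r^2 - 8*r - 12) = r*(r - 7)/(r^2 + 4*r - 12)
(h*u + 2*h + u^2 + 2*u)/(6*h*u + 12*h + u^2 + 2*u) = (h + u)/(6*h + u)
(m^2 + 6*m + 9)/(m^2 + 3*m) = (m + 3)/m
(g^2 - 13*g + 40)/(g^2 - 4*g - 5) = (g - 8)/(g + 1)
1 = 1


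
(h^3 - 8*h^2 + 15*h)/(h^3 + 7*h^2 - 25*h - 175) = h*(h - 3)/(h^2 + 12*h + 35)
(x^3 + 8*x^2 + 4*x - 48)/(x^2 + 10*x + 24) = x - 2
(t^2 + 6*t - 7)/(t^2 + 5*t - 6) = (t + 7)/(t + 6)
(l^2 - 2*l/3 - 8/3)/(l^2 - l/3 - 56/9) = 3*(-3*l^2 + 2*l + 8)/(-9*l^2 + 3*l + 56)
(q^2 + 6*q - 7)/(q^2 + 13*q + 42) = (q - 1)/(q + 6)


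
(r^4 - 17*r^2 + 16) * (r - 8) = r^5 - 8*r^4 - 17*r^3 + 136*r^2 + 16*r - 128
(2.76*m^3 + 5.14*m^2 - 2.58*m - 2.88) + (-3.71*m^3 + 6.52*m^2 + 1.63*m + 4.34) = -0.95*m^3 + 11.66*m^2 - 0.95*m + 1.46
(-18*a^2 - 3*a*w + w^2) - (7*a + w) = -18*a^2 - 3*a*w - 7*a + w^2 - w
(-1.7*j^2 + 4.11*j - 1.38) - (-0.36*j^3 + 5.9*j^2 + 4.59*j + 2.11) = 0.36*j^3 - 7.6*j^2 - 0.48*j - 3.49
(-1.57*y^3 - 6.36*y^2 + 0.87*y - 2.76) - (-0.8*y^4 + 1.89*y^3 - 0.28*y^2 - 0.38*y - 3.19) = 0.8*y^4 - 3.46*y^3 - 6.08*y^2 + 1.25*y + 0.43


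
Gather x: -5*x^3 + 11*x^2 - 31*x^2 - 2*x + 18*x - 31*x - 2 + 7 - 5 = -5*x^3 - 20*x^2 - 15*x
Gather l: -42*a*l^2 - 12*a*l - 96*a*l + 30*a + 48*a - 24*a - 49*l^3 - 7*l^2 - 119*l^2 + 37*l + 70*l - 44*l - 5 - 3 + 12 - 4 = 54*a - 49*l^3 + l^2*(-42*a - 126) + l*(63 - 108*a)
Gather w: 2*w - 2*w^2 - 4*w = -2*w^2 - 2*w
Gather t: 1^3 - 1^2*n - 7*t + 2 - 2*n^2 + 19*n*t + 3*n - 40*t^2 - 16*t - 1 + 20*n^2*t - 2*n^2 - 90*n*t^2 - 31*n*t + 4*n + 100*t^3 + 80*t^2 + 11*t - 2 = -4*n^2 + 6*n + 100*t^3 + t^2*(40 - 90*n) + t*(20*n^2 - 12*n - 12)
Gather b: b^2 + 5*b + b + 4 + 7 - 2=b^2 + 6*b + 9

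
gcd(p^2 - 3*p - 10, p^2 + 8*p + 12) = p + 2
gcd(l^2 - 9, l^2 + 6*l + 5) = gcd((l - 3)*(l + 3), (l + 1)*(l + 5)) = 1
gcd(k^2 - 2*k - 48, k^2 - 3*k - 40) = k - 8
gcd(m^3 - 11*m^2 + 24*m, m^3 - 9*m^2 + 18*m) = m^2 - 3*m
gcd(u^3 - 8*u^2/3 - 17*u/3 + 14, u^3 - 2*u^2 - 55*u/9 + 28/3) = u^2 - 2*u/3 - 7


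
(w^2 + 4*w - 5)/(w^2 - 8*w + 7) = (w + 5)/(w - 7)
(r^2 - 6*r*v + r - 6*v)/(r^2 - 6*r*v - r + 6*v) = (r + 1)/(r - 1)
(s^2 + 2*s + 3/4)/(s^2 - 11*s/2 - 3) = (s + 3/2)/(s - 6)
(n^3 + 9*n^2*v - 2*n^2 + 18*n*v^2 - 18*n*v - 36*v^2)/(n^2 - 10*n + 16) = (n^2 + 9*n*v + 18*v^2)/(n - 8)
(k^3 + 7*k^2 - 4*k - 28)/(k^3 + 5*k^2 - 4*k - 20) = (k + 7)/(k + 5)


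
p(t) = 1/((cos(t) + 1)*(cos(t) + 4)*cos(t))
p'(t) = sin(t)/((cos(t) + 1)*(cos(t) + 4)*cos(t)^2) + sin(t)/((cos(t) + 1)*(cos(t) + 4)^2*cos(t)) + sin(t)/((cos(t) + 1)^2*(cos(t) + 4)*cos(t))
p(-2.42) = -1.64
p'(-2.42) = 3.25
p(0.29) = 0.11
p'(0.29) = 0.05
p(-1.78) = -1.60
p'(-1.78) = -5.16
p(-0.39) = 0.11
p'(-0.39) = -0.08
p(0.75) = 0.17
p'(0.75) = 0.25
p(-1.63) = -4.56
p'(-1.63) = -70.91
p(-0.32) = 0.11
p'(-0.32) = -0.06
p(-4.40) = -1.27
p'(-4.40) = 1.86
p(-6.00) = 0.11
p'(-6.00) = 0.05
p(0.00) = 0.10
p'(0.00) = 0.00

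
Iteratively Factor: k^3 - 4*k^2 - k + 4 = (k - 1)*(k^2 - 3*k - 4) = (k - 1)*(k + 1)*(k - 4)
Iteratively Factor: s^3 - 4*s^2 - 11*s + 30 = (s - 5)*(s^2 + s - 6) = (s - 5)*(s - 2)*(s + 3)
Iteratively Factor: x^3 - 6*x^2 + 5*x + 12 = (x + 1)*(x^2 - 7*x + 12) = (x - 4)*(x + 1)*(x - 3)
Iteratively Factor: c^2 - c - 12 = (c + 3)*(c - 4)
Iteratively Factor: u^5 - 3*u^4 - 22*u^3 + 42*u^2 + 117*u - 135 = (u - 5)*(u^4 + 2*u^3 - 12*u^2 - 18*u + 27) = (u - 5)*(u - 3)*(u^3 + 5*u^2 + 3*u - 9) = (u - 5)*(u - 3)*(u + 3)*(u^2 + 2*u - 3) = (u - 5)*(u - 3)*(u + 3)^2*(u - 1)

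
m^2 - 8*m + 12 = (m - 6)*(m - 2)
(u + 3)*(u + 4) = u^2 + 7*u + 12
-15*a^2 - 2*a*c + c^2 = (-5*a + c)*(3*a + c)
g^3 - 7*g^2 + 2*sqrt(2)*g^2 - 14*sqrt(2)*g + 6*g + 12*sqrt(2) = (g - 6)*(g - 1)*(g + 2*sqrt(2))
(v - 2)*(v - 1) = v^2 - 3*v + 2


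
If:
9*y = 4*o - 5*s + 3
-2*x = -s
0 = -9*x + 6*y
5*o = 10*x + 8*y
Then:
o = 132/59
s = 60/59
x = 30/59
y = 45/59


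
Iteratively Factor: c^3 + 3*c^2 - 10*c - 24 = (c - 3)*(c^2 + 6*c + 8) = (c - 3)*(c + 2)*(c + 4)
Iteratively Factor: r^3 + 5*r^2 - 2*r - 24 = (r + 4)*(r^2 + r - 6) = (r + 3)*(r + 4)*(r - 2)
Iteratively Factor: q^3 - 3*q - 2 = (q + 1)*(q^2 - q - 2) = (q - 2)*(q + 1)*(q + 1)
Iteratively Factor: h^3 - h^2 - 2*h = (h - 2)*(h^2 + h) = (h - 2)*(h + 1)*(h)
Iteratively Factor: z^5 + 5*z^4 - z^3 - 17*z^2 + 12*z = (z)*(z^4 + 5*z^3 - z^2 - 17*z + 12) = z*(z - 1)*(z^3 + 6*z^2 + 5*z - 12) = z*(z - 1)*(z + 4)*(z^2 + 2*z - 3) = z*(z - 1)*(z + 3)*(z + 4)*(z - 1)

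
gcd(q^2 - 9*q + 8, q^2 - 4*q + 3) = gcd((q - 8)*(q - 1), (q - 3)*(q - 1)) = q - 1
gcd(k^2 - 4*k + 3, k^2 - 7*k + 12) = k - 3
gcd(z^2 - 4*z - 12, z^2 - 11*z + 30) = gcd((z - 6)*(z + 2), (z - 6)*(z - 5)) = z - 6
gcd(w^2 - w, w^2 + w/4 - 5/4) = w - 1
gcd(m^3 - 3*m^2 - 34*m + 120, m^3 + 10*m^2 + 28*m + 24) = m + 6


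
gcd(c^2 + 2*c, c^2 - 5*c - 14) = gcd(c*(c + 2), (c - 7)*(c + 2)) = c + 2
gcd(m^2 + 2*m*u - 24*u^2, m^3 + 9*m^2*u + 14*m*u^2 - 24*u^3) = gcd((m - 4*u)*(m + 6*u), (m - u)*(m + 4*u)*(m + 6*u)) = m + 6*u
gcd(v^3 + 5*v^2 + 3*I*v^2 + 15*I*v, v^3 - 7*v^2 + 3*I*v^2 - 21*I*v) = v^2 + 3*I*v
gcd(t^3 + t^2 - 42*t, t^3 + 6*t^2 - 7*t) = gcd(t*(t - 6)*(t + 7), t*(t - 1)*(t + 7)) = t^2 + 7*t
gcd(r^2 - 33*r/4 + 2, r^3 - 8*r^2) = r - 8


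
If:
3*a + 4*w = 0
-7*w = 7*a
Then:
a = 0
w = 0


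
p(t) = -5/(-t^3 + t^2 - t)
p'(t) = -5*(3*t^2 - 2*t + 1)/(-t^3 + t^2 - t)^2 = 5*(-3*t^2 + 2*t - 1)/(t^2*(t^2 - t + 1)^2)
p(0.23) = 26.42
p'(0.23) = -97.52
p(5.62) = 0.03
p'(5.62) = -0.02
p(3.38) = 0.16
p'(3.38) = -0.15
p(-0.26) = -14.49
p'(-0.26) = -72.30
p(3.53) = 0.14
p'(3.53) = -0.13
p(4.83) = 0.05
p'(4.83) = -0.03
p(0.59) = 11.18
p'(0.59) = -21.60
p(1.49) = 1.94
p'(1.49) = -3.52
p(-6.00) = -0.02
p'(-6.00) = -0.00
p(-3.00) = -0.13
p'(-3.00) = -0.11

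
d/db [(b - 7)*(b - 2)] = 2*b - 9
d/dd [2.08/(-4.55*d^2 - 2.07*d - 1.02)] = (18.928*d + 4.3056)/(4.55*d^2 + 2.07*d + 1.02)^2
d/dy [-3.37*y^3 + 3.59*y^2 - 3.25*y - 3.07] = -10.11*y^2 + 7.18*y - 3.25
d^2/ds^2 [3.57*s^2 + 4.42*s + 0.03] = 7.14000000000000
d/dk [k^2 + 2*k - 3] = 2*k + 2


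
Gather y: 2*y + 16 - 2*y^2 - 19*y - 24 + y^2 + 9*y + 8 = -y^2 - 8*y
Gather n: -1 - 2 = -3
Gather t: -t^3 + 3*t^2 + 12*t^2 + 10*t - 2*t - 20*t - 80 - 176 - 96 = -t^3 + 15*t^2 - 12*t - 352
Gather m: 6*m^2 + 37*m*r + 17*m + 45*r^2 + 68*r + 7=6*m^2 + m*(37*r + 17) + 45*r^2 + 68*r + 7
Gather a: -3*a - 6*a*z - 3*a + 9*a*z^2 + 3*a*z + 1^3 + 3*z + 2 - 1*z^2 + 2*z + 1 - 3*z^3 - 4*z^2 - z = a*(9*z^2 - 3*z - 6) - 3*z^3 - 5*z^2 + 4*z + 4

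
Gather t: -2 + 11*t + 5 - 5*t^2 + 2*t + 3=-5*t^2 + 13*t + 6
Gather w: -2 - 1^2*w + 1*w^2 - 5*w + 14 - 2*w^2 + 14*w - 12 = -w^2 + 8*w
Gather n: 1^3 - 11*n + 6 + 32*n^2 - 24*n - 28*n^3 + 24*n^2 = -28*n^3 + 56*n^2 - 35*n + 7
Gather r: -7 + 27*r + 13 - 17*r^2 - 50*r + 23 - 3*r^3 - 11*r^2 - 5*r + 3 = -3*r^3 - 28*r^2 - 28*r + 32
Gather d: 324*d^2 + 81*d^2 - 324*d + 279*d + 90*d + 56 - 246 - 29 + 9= 405*d^2 + 45*d - 210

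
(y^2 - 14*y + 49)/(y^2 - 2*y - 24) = (-y^2 + 14*y - 49)/(-y^2 + 2*y + 24)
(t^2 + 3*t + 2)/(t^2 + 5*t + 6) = (t + 1)/(t + 3)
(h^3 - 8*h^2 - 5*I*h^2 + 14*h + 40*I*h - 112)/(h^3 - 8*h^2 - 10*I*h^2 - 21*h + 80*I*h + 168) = (h + 2*I)/(h - 3*I)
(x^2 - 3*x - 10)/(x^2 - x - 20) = (x + 2)/(x + 4)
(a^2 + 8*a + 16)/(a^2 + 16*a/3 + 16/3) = 3*(a + 4)/(3*a + 4)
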